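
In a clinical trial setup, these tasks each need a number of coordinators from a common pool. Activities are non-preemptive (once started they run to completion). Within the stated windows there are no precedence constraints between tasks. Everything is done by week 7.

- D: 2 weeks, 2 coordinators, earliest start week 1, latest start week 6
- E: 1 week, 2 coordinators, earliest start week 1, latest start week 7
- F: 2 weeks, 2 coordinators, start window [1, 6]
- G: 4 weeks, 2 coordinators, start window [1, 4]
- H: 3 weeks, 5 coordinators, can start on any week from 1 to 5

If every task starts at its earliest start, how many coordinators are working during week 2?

At early start, week 2 has: D, F, G, H.
Demand: 2 + 2 + 2 + 5 = 11.

11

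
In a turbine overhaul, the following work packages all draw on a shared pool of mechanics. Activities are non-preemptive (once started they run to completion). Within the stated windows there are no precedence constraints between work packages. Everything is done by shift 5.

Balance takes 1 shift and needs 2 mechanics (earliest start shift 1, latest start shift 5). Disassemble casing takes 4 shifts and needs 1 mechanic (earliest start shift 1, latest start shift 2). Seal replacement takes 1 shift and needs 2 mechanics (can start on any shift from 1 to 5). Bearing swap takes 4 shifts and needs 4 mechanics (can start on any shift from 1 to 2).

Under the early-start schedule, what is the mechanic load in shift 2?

5

At early start, shift 2 has: Disassemble casing, Bearing swap.
Demand: 1 + 4 = 5.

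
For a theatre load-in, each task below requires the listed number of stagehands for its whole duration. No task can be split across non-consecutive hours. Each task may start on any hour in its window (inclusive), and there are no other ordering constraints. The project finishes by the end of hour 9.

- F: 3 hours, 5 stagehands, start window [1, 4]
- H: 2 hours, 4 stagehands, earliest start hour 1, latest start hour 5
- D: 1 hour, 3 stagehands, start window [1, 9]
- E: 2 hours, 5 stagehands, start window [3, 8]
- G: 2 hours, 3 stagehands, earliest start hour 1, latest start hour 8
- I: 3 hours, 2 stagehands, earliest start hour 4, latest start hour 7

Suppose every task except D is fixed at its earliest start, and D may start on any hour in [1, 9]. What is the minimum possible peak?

D@1: h1:15  h2:12  h3:10  h4:7  h5:2  h6:2  h7:0  h8:0  h9:0 → peak 15
D@2: h1:12  h2:15  h3:10  h4:7  h5:2  h6:2  h7:0  h8:0  h9:0 → peak 15
D@3: h1:12  h2:12  h3:13  h4:7  h5:2  h6:2  h7:0  h8:0  h9:0 → peak 13
D@4: h1:12  h2:12  h3:10  h4:10  h5:2  h6:2  h7:0  h8:0  h9:0 → peak 12
D@5: h1:12  h2:12  h3:10  h4:7  h5:5  h6:2  h7:0  h8:0  h9:0 → peak 12
D@6: h1:12  h2:12  h3:10  h4:7  h5:2  h6:5  h7:0  h8:0  h9:0 → peak 12
D@7: h1:12  h2:12  h3:10  h4:7  h5:2  h6:2  h7:3  h8:0  h9:0 → peak 12
D@8: h1:12  h2:12  h3:10  h4:7  h5:2  h6:2  h7:0  h8:3  h9:0 → peak 12
D@9: h1:12  h2:12  h3:10  h4:7  h5:2  h6:2  h7:0  h8:0  h9:3 → peak 12
Best is D@4, peak 12.

12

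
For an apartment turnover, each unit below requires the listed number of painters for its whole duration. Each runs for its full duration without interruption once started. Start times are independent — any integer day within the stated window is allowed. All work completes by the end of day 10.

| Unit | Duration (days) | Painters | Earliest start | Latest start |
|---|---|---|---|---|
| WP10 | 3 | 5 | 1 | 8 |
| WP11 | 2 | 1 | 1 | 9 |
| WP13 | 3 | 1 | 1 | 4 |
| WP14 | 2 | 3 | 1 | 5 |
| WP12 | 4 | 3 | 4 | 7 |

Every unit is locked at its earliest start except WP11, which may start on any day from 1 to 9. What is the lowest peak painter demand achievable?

WP11@1: d1:10  d2:10  d3:6  d4:3  d5:3  d6:3  d7:3  d8:0  d9:0  d10:0 → peak 10
WP11@2: d1:9  d2:10  d3:7  d4:3  d5:3  d6:3  d7:3  d8:0  d9:0  d10:0 → peak 10
WP11@3: d1:9  d2:9  d3:7  d4:4  d5:3  d6:3  d7:3  d8:0  d9:0  d10:0 → peak 9
WP11@4: d1:9  d2:9  d3:6  d4:4  d5:4  d6:3  d7:3  d8:0  d9:0  d10:0 → peak 9
WP11@5: d1:9  d2:9  d3:6  d4:3  d5:4  d6:4  d7:3  d8:0  d9:0  d10:0 → peak 9
WP11@6: d1:9  d2:9  d3:6  d4:3  d5:3  d6:4  d7:4  d8:0  d9:0  d10:0 → peak 9
WP11@7: d1:9  d2:9  d3:6  d4:3  d5:3  d6:3  d7:4  d8:1  d9:0  d10:0 → peak 9
WP11@8: d1:9  d2:9  d3:6  d4:3  d5:3  d6:3  d7:3  d8:1  d9:1  d10:0 → peak 9
WP11@9: d1:9  d2:9  d3:6  d4:3  d5:3  d6:3  d7:3  d8:0  d9:1  d10:1 → peak 9
Best is WP11@3, peak 9.

9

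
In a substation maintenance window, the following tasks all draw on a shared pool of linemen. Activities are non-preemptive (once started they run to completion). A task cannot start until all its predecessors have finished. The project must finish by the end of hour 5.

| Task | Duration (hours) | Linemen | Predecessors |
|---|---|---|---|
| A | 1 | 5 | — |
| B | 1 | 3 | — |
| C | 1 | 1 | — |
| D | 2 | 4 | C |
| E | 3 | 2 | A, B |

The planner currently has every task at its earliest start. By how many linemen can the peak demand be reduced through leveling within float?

Early-start peak: h1:9  h2:6  h3:6  h4:2  h5:0 ⇒ 9.
Leveled (A@1, B@2, C@1, D@3, E@3): h1:6  h2:3  h3:6  h4:6  h5:2 ⇒ 6.
Reduction 9 − 6 = 3.

3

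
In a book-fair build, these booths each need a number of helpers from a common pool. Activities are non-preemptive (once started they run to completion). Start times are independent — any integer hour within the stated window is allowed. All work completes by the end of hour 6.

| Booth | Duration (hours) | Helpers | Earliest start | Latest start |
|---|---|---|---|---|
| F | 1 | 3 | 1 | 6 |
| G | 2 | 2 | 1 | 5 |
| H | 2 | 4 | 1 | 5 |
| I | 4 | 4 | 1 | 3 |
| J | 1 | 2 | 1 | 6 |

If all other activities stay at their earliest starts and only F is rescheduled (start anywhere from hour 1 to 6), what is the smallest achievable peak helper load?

12

F@1: h1:15  h2:10  h3:4  h4:4  h5:0  h6:0 → peak 15
F@2: h1:12  h2:13  h3:4  h4:4  h5:0  h6:0 → peak 13
F@3: h1:12  h2:10  h3:7  h4:4  h5:0  h6:0 → peak 12
F@4: h1:12  h2:10  h3:4  h4:7  h5:0  h6:0 → peak 12
F@5: h1:12  h2:10  h3:4  h4:4  h5:3  h6:0 → peak 12
F@6: h1:12  h2:10  h3:4  h4:4  h5:0  h6:3 → peak 12
Best is F@3, peak 12.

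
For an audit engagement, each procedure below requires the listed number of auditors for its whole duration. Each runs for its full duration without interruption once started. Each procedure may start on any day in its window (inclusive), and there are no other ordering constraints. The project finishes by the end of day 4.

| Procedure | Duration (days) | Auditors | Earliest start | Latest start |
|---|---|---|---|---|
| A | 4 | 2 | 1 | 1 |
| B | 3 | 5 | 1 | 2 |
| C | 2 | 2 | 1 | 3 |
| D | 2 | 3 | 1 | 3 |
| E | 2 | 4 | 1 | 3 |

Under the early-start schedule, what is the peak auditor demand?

16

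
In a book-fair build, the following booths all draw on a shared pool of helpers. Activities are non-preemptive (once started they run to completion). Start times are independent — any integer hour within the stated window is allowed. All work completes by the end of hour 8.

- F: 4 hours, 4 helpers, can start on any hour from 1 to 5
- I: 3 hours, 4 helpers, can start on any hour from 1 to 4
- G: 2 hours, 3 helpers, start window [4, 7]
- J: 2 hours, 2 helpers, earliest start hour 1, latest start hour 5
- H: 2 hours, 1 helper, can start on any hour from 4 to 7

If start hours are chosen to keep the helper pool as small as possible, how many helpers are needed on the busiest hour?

7

Early-start (F@1, I@1, G@4, J@1, H@4) gives peak 10: h1:10  h2:10  h3:8  h4:8  h5:4  h6:0  h7:0  h8:0.
Shift F→4, H→6.
Schedule F@4, I@1, G@4, J@1, H@6: h1:6  h2:6  h3:4  h4:7  h5:7  h6:5  h7:5  h8:0 — peak 7.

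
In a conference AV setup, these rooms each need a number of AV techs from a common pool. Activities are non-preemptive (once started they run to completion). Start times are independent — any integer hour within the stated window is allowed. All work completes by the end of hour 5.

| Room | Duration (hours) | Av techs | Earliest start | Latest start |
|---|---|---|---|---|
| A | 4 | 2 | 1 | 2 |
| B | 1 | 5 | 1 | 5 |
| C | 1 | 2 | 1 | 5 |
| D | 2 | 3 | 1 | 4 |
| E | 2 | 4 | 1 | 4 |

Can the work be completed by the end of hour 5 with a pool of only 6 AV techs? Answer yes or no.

no

The minimum achievable peak is 7; 6 < 7, so no feasible schedule stays within the cap.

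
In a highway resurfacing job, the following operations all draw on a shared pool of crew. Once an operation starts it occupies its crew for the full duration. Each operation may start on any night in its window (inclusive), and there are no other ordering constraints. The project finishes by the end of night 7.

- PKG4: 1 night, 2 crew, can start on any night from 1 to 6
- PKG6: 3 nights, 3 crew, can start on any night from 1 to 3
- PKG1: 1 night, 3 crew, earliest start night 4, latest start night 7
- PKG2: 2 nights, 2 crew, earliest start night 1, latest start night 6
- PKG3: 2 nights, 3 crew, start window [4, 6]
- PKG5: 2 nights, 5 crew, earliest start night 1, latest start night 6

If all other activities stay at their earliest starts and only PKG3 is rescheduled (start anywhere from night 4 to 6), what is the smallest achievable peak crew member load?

12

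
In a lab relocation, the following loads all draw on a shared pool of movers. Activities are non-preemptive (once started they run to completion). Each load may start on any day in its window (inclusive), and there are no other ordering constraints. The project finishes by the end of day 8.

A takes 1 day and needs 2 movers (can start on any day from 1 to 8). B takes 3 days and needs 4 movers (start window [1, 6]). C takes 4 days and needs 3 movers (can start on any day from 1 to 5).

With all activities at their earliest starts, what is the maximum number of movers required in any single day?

9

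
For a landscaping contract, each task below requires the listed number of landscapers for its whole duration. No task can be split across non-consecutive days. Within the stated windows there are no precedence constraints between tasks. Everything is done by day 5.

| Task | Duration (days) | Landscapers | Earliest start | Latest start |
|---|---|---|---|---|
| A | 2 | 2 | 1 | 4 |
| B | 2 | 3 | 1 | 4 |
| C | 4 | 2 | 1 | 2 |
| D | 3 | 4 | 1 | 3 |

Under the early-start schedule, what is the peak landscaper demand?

11

Early-start schedule: A@1, B@1, C@1, D@1.
Load per day: day 1: 11, day 2: 11, day 3: 6, day 4: 2, day 5: 0.
Peak is 11.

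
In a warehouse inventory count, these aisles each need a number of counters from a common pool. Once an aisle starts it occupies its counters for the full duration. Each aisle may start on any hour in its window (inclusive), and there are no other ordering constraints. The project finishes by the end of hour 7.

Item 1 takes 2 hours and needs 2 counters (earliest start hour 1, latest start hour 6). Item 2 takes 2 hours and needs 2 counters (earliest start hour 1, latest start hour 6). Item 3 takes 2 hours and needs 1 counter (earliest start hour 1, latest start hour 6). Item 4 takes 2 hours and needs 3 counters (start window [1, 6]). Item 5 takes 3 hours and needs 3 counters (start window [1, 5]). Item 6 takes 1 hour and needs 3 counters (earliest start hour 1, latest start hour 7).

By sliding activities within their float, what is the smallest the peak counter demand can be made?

5

Early-start (Item 1@1, Item 2@1, Item 3@1, Item 4@1, Item 5@1, Item 6@1) gives peak 14: h1:14  h2:11  h3:3  h4:0  h5:0  h6:0  h7:0.
Shift Item 2→2, Item 3→4, Item 4→3, Item 5→5.
Schedule Item 1@1, Item 2@2, Item 3@4, Item 4@3, Item 5@5, Item 6@1: h1:5  h2:4  h3:5  h4:4  h5:4  h6:3  h7:3 — peak 5.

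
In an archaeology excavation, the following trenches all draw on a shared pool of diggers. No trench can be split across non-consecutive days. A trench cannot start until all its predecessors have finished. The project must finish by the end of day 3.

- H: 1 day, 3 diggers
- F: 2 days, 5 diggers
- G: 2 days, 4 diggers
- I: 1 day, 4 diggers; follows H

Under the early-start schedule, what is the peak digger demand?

13

Early-start schedule: H@1, F@1, G@1, I@2.
Load per day: day 1: 12, day 2: 13, day 3: 0.
Peak is 13.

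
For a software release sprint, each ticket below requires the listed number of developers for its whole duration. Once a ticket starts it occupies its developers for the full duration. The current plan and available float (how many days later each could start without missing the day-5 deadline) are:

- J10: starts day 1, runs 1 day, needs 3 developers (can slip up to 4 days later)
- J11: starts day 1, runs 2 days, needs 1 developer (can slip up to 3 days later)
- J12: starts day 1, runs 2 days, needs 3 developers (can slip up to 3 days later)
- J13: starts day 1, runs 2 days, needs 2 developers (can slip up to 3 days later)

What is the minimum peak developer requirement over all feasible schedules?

3

Early-start (J10@1, J11@1, J12@1, J13@1) gives peak 9: d1:9  d2:6  d3:0  d4:0  d5:0.
Shift J11→2, J12→4, J13→2.
Schedule J10@1, J11@2, J12@4, J13@2: d1:3  d2:3  d3:3  d4:3  d5:3 — peak 3.
Total developer-days = 15 over 5 days ⇒ peak ≥ ⌈15/5⌉ = 3, so 3 is optimal.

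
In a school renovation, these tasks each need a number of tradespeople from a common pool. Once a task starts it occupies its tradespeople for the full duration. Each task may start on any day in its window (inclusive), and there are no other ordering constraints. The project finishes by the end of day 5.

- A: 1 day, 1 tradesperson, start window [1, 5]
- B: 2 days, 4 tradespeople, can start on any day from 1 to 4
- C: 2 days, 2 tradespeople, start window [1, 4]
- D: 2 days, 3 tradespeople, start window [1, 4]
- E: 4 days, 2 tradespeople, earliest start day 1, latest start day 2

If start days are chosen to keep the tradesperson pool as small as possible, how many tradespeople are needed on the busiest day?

Early-start (A@1, B@1, C@1, D@1, E@1) gives peak 12: d1:12  d2:11  d3:2  d4:2  d5:0.
Shift C→3, D→3.
Schedule A@1, B@1, C@3, D@3, E@1: d1:7  d2:6  d3:7  d4:7  d5:0 — peak 7.

7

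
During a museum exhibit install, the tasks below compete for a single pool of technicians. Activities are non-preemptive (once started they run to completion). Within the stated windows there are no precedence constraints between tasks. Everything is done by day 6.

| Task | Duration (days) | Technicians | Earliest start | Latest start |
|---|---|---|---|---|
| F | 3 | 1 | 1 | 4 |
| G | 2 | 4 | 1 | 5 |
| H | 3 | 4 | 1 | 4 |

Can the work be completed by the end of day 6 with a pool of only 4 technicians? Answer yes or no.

The minimum achievable peak is 5; 4 < 5, so no feasible schedule stays within the cap.

no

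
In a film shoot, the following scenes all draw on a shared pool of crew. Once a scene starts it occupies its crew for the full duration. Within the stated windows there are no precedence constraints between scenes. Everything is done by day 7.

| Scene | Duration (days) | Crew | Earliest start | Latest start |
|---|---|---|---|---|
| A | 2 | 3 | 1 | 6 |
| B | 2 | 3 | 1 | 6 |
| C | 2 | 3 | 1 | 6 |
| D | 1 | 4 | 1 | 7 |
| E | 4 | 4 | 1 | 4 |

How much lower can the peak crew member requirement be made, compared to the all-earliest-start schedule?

Early-start peak: d1:17  d2:13  d3:4  d4:4  d5:0  d6:0  d7:0 ⇒ 17.
Leveled (A@1, B@1, C@3, D@3, E@4): d1:6  d2:6  d3:7  d4:7  d5:4  d6:4  d7:4 ⇒ 7.
Reduction 17 − 7 = 10.

10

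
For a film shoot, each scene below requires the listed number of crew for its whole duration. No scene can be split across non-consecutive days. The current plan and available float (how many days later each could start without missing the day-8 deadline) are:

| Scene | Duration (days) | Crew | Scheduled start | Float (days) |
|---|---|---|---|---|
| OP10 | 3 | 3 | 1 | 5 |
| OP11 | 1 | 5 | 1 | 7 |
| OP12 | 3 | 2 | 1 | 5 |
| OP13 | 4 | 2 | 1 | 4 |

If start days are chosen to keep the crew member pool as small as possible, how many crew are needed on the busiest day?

Early-start (OP10@1, OP11@1, OP12@1, OP13@1) gives peak 12: d1:12  d2:7  d3:7  d4:2  d5:0  d6:0  d7:0  d8:0.
Shift OP11→4, OP13→5.
Schedule OP10@1, OP11@4, OP12@1, OP13@5: d1:5  d2:5  d3:5  d4:5  d5:2  d6:2  d7:2  d8:2 — peak 5.

5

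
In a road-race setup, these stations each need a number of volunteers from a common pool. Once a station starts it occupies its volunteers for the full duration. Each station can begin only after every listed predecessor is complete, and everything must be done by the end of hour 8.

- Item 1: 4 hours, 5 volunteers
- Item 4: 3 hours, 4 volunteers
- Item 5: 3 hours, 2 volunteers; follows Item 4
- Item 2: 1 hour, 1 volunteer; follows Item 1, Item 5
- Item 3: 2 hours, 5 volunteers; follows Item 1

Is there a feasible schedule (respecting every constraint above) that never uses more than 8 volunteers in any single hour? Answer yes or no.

The minimum achievable peak is 9; 8 < 9, so no feasible schedule stays within the cap.

no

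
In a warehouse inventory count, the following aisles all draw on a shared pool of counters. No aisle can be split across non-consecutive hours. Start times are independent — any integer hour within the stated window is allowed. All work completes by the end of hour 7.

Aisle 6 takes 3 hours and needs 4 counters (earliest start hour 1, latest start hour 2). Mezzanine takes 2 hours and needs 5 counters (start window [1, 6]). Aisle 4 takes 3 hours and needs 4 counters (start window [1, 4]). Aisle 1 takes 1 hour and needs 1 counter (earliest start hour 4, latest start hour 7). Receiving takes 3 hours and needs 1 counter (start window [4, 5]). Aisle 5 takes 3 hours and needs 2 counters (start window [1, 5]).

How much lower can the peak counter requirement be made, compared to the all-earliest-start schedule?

7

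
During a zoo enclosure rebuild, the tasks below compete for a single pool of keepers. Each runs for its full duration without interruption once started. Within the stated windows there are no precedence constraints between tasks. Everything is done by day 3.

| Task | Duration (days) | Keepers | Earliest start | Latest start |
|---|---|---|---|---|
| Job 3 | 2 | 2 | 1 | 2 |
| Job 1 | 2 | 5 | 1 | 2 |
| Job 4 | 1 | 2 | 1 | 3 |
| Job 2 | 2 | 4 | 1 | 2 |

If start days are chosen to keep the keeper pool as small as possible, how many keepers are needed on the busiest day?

11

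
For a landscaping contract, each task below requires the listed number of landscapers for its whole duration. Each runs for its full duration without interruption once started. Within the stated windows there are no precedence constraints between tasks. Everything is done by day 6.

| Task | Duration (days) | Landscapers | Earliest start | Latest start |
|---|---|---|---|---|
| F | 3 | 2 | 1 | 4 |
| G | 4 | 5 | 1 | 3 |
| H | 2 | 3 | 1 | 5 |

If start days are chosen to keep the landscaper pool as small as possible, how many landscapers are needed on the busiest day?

Early-start (F@1, G@1, H@1) gives peak 10: d1:10  d2:10  d3:7  d4:5  d5:0  d6:0.
Shift H→5.
Schedule F@1, G@1, H@5: d1:7  d2:7  d3:7  d4:5  d5:3  d6:3 — peak 7.

7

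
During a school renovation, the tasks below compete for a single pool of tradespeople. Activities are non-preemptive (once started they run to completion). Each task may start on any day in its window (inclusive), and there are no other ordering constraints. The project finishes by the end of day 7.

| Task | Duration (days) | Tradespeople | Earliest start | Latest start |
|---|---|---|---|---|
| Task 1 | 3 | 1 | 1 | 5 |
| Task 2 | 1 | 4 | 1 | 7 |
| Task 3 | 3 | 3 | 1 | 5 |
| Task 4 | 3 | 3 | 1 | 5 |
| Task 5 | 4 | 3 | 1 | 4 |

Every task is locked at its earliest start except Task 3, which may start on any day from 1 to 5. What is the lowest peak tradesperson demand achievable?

11

Task 3@1: d1:14  d2:10  d3:10  d4:3  d5:0  d6:0  d7:0 → peak 14
Task 3@2: d1:11  d2:10  d3:10  d4:6  d5:0  d6:0  d7:0 → peak 11
Task 3@3: d1:11  d2:7  d3:10  d4:6  d5:3  d6:0  d7:0 → peak 11
Task 3@4: d1:11  d2:7  d3:7  d4:6  d5:3  d6:3  d7:0 → peak 11
Task 3@5: d1:11  d2:7  d3:7  d4:3  d5:3  d6:3  d7:3 → peak 11
Best is Task 3@2, peak 11.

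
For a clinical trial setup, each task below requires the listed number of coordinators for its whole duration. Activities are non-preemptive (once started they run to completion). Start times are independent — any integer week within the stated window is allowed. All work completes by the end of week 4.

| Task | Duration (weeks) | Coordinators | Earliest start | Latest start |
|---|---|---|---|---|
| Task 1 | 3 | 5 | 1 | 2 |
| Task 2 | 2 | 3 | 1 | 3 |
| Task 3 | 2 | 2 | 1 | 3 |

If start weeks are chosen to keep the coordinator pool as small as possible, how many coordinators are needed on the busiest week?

8

Early-start (Task 1@1, Task 2@1, Task 3@1) gives peak 10: w1:10  w2:10  w3:5  w4:0.
Shift Task 3→3.
Schedule Task 1@1, Task 2@1, Task 3@3: w1:8  w2:8  w3:7  w4:2 — peak 8.
No arrangement of the 18 feasible schedules does better.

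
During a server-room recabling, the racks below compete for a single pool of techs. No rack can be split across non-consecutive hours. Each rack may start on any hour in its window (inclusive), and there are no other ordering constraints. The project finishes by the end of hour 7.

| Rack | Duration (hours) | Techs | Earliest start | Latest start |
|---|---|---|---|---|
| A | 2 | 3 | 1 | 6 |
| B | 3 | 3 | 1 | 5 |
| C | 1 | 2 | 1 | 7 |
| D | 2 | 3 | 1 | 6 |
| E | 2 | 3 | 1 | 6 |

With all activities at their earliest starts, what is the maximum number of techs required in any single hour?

Early-start schedule: A@1, B@1, C@1, D@1, E@1.
Load per hour: hour 1: 14, hour 2: 12, hour 3: 3, hour 4: 0, hour 5: 0, hour 6: 0, hour 7: 0.
Peak is 14.

14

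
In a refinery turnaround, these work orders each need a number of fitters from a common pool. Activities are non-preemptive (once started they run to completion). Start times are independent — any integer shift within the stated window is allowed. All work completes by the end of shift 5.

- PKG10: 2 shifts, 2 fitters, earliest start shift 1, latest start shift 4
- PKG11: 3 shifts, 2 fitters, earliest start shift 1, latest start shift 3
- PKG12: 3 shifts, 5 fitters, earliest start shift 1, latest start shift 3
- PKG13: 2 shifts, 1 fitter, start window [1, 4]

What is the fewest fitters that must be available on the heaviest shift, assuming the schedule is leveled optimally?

7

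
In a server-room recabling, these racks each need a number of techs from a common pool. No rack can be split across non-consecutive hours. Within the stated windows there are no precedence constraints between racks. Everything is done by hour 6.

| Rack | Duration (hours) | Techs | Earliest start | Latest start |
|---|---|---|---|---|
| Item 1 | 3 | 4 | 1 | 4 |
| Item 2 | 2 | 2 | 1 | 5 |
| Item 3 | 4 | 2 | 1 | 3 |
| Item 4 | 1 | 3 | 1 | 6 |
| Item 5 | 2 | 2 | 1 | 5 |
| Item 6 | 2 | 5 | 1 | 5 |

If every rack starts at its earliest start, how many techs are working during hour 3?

6

At early start, hour 3 has: Item 1, Item 3.
Demand: 4 + 2 = 6.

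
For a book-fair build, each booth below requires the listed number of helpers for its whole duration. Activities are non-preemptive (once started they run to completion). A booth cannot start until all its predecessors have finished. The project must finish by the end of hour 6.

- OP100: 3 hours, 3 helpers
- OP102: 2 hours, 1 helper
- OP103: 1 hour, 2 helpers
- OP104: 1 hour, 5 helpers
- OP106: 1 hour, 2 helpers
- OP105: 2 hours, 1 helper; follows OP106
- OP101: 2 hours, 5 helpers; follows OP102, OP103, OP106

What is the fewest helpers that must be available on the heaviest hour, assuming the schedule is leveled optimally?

6

Early-start (OP100@1, OP102@1, OP103@1, OP104@1, OP106@1, OP105@2, OP101@3) gives peak 13: h1:13  h2:5  h3:9  h4:5  h5:0  h6:0.
Shift OP104→4, OP106→2, OP105→3, OP101→5.
Schedule OP100@1, OP102@1, OP103@1, OP104@4, OP106@2, OP105@3, OP101@5: h1:6  h2:6  h3:4  h4:6  h5:5  h6:5 — peak 6.
Total helper-hours = 32 over 6 hours ⇒ peak ≥ ⌈32/6⌉ = 6, so 6 is optimal.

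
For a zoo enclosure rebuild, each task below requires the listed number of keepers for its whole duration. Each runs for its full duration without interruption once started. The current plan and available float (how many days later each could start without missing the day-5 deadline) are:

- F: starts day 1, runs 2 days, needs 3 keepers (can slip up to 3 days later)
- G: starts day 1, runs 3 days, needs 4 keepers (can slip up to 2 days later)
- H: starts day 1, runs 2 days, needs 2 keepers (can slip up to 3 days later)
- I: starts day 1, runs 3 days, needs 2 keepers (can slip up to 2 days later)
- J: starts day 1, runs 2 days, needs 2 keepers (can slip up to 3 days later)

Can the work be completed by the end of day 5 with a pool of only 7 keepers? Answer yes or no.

yes

Schedule F@1, G@1, H@4, I@3, J@4: d1:7  d2:7  d3:6  d4:6  d5:6 — peak 7 ≤ 7.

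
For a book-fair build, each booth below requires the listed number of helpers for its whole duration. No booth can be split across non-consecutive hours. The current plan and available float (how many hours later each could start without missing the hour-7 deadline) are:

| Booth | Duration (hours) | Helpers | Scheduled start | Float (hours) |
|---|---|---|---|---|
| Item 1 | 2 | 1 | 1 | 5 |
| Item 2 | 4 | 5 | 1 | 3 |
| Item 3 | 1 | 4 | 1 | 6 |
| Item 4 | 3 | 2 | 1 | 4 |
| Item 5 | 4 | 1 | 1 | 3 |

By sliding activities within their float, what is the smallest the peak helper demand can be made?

6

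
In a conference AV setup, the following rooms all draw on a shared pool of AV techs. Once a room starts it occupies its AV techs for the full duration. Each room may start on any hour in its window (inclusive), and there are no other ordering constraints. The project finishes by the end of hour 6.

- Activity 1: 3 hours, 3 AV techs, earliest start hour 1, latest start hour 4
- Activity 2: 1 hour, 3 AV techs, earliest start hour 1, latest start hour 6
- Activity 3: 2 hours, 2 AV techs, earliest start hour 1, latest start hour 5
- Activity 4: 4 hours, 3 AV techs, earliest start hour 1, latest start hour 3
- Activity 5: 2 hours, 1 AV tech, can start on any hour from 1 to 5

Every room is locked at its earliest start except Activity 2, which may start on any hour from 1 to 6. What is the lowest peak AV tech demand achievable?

9

Activity 2@1: h1:12  h2:9  h3:6  h4:3  h5:0  h6:0 → peak 12
Activity 2@2: h1:9  h2:12  h3:6  h4:3  h5:0  h6:0 → peak 12
Activity 2@3: h1:9  h2:9  h3:9  h4:3  h5:0  h6:0 → peak 9
Activity 2@4: h1:9  h2:9  h3:6  h4:6  h5:0  h6:0 → peak 9
Activity 2@5: h1:9  h2:9  h3:6  h4:3  h5:3  h6:0 → peak 9
Activity 2@6: h1:9  h2:9  h3:6  h4:3  h5:0  h6:3 → peak 9
Best is Activity 2@3, peak 9.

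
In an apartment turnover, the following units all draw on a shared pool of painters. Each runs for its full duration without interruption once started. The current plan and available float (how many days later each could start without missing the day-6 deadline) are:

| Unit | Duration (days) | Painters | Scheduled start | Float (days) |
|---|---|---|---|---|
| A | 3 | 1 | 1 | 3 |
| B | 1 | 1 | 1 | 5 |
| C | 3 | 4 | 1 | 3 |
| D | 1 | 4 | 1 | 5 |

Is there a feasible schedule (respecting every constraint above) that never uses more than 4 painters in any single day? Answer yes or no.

no

The minimum achievable peak is 5; 4 < 5, so no feasible schedule stays within the cap.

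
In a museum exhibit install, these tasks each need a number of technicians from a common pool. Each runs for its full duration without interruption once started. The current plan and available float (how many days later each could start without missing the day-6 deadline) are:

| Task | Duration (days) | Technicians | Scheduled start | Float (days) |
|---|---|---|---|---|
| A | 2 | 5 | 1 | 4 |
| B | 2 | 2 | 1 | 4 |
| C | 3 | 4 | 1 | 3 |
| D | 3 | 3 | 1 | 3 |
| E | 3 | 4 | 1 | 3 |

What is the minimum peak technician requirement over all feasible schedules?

9

Early-start (A@1, B@1, C@1, D@1, E@1) gives peak 18: d1:18  d2:18  d3:11  d4:0  d5:0  d6:0.
Shift B→3, D→3, E→4.
Schedule A@1, B@3, C@1, D@3, E@4: d1:9  d2:9  d3:9  d4:9  d5:7  d6:4 — peak 9.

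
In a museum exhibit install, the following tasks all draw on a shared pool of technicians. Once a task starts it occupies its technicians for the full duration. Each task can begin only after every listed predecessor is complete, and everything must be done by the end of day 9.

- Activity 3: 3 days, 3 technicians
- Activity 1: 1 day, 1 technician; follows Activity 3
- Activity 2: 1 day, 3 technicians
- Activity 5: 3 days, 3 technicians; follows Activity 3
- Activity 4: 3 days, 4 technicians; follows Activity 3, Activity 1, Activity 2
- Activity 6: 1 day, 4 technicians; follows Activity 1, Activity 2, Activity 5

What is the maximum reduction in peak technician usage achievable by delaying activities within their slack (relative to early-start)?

Early-start peak: d1:6  d2:3  d3:3  d4:4  d5:7  d6:7  d7:8  d8:0  d9:0 ⇒ 8.
Leveled (Activity 3@1, Activity 1@4, Activity 2@1, Activity 5@4, Activity 4@5, Activity 6@8): d1:6  d2:3  d3:3  d4:4  d5:7  d6:7  d7:4  d8:4  d9:0 ⇒ 7.
Reduction 8 − 7 = 1.

1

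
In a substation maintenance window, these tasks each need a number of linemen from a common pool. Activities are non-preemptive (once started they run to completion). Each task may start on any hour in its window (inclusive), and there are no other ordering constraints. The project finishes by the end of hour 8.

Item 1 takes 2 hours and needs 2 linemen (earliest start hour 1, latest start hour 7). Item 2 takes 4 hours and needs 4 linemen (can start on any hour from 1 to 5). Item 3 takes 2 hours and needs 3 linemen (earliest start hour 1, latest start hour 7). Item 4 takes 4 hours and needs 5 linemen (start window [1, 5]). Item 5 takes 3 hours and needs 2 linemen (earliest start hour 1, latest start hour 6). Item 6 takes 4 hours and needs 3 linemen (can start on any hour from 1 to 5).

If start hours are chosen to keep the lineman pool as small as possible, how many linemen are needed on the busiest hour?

Early-start (Item 1@1, Item 2@1, Item 3@1, Item 4@1, Item 5@1, Item 6@1) gives peak 19: h1:19  h2:19  h3:14  h4:12  h5:0  h6:0  h7:0  h8:0.
Shift Item 3→3, Item 4→5, Item 6→5.
Schedule Item 1@1, Item 2@1, Item 3@3, Item 4@5, Item 5@1, Item 6@5: h1:8  h2:8  h3:9  h4:7  h5:8  h6:8  h7:8  h8:8 — peak 9.

9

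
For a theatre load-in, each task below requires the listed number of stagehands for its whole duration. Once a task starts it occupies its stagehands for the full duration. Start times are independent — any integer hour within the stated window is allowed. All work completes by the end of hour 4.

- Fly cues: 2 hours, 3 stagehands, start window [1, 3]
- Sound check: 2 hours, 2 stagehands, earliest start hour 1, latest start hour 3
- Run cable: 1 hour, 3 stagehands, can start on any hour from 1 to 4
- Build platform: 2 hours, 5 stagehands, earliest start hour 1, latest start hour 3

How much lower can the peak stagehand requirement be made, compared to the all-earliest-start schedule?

Early-start peak: h1:13  h2:10  h3:0  h4:0 ⇒ 13.
Leveled (Fly cues@1, Sound check@2, Run cable@1, Build platform@3): h1:6  h2:5  h3:7  h4:5 ⇒ 7.
Reduction 13 − 7 = 6.

6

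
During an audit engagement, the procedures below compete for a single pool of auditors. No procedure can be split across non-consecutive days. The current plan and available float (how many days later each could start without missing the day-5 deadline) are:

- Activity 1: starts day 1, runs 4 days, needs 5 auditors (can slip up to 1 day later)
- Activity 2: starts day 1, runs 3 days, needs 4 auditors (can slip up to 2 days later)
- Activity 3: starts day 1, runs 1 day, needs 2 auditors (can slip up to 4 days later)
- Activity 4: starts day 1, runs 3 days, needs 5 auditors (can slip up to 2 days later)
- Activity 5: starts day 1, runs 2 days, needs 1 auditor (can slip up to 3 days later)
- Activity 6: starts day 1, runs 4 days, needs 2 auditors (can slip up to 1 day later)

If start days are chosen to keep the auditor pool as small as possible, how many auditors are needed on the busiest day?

16

Early-start (Activity 1@1, Activity 2@1, Activity 3@1, Activity 4@1, Activity 5@1, Activity 6@1) gives peak 19: d1:19  d2:17  d3:16  d4:7  d5:0.
Shift Activity 5→4, Activity 6→2.
Schedule Activity 1@1, Activity 2@1, Activity 3@1, Activity 4@1, Activity 5@4, Activity 6@2: d1:16  d2:16  d3:16  d4:8  d5:3 — peak 16.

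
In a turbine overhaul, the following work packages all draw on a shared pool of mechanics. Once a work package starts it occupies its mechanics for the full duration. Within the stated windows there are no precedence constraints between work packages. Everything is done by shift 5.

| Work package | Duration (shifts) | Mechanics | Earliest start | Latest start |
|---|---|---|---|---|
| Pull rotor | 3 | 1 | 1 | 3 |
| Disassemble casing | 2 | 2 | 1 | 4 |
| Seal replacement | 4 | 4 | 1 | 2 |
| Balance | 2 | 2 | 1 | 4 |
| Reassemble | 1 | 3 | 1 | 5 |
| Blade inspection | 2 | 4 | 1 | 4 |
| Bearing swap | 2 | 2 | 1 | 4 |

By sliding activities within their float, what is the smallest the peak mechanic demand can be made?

Early-start (Pull rotor@1, Disassemble casing@1, Seal replacement@1, Balance@1, Reassemble@1, Blade inspection@1, Bearing swap@1) gives peak 18: s1:18  s2:15  s3:5  s4:4  s5:0.
Shift Reassemble→3, Blade inspection→4, Bearing swap→3.
Schedule Pull rotor@1, Disassemble casing@1, Seal replacement@1, Balance@1, Reassemble@3, Blade inspection@4, Bearing swap@3: s1:9  s2:9  s3:10  s4:10  s5:4 — peak 10.

10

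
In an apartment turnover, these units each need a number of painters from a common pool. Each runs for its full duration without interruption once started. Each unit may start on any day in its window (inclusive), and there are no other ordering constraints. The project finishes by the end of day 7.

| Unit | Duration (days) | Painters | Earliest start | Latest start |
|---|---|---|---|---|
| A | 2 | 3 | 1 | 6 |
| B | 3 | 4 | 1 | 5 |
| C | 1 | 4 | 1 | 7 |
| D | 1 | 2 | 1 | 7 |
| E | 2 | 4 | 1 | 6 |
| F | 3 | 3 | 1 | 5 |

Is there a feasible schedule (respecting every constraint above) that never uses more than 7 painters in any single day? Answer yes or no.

Schedule A@1, B@1, C@4, D@3, E@5, F@4: d1:7  d2:7  d3:6  d4:7  d5:7  d6:7  d7:0 — peak 7 ≤ 7.

yes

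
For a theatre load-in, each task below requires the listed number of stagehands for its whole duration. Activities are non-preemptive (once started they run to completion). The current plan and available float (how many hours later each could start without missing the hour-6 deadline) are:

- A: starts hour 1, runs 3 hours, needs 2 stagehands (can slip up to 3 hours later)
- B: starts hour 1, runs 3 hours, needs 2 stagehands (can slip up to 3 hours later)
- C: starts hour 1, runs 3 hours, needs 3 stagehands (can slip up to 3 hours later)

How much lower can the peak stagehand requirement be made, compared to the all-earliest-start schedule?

Early-start peak: h1:7  h2:7  h3:7  h4:0  h5:0  h6:0 ⇒ 7.
Leveled (A@1, B@1, C@4): h1:4  h2:4  h3:4  h4:3  h5:3  h6:3 ⇒ 4.
Reduction 7 − 4 = 3.

3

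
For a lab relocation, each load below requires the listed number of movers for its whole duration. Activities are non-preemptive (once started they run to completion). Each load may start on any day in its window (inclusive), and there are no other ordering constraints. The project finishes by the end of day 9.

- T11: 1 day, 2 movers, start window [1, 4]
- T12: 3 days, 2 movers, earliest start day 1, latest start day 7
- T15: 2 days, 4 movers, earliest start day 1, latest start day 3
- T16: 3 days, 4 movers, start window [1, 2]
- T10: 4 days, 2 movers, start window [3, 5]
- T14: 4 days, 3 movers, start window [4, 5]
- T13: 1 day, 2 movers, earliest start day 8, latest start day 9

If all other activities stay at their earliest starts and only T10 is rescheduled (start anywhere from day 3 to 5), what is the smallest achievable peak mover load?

12

T10@3: d1:12  d2:10  d3:8  d4:5  d5:5  d6:5  d7:3  d8:2  d9:0 → peak 12
T10@4: d1:12  d2:10  d3:6  d4:5  d5:5  d6:5  d7:5  d8:2  d9:0 → peak 12
T10@5: d1:12  d2:10  d3:6  d4:3  d5:5  d6:5  d7:5  d8:4  d9:0 → peak 12
Best is T10@3, peak 12.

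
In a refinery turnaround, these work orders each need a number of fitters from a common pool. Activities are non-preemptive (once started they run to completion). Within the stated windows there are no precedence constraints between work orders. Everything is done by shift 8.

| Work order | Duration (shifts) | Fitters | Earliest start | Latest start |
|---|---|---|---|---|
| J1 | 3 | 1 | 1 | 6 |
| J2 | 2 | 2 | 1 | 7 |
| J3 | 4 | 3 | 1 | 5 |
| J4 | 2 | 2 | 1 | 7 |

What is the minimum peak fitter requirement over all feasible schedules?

Early-start (J1@1, J2@1, J3@1, J4@1) gives peak 8: s1:8  s2:8  s3:4  s4:3  s5:0  s6:0  s7:0  s8:0.
Shift J3→5, J4→3.
Schedule J1@1, J2@1, J3@5, J4@3: s1:3  s2:3  s3:3  s4:2  s5:3  s6:3  s7:3  s8:3 — peak 3.
Total fitter-shifts = 23 over 8 shifts ⇒ peak ≥ ⌈23/8⌉ = 3, so 3 is optimal.

3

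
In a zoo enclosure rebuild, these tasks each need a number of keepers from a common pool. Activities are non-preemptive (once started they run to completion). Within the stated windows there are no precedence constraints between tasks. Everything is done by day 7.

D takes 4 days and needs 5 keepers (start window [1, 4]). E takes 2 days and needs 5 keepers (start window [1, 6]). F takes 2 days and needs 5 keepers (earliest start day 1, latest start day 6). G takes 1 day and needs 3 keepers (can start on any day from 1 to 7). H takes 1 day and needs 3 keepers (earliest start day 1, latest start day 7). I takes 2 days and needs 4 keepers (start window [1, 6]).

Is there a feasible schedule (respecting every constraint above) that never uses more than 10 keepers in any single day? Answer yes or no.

Schedule D@1, E@1, F@3, G@5, H@5, I@5: d1:10  d2:10  d3:10  d4:10  d5:10  d6:4  d7:0 — peak 10 ≤ 10.

yes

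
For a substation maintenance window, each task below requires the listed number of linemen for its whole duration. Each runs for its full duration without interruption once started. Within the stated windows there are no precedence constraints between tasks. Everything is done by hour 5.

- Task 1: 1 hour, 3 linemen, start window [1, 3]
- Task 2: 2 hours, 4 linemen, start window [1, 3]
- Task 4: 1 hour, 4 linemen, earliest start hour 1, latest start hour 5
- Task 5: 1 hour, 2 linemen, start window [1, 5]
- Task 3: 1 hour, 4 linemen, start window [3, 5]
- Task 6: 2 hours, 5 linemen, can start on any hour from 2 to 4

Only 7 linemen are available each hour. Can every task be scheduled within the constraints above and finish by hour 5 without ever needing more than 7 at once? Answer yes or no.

no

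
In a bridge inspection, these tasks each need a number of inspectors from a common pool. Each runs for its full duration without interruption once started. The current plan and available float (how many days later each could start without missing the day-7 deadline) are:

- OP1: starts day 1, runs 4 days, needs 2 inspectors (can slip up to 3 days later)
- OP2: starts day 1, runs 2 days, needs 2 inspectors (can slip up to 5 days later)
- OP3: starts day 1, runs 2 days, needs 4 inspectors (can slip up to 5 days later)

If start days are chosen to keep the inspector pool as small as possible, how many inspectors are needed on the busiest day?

Early-start (OP1@1, OP2@1, OP3@1) gives peak 8: d1:8  d2:8  d3:2  d4:2  d5:0  d6:0  d7:0.
Shift OP3→5.
Schedule OP1@1, OP2@1, OP3@5: d1:4  d2:4  d3:2  d4:2  d5:4  d6:4  d7:0 — peak 4.

4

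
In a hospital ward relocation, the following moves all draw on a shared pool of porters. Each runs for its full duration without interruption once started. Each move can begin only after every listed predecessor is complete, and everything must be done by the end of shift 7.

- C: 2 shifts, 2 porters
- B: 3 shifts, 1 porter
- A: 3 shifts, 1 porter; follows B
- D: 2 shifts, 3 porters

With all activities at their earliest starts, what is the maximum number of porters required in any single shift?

6

Early-start schedule: C@1, B@1, A@4, D@1.
Load per shift: shift 1: 6, shift 2: 6, shift 3: 1, shift 4: 1, shift 5: 1, shift 6: 1, shift 7: 0.
Peak is 6.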